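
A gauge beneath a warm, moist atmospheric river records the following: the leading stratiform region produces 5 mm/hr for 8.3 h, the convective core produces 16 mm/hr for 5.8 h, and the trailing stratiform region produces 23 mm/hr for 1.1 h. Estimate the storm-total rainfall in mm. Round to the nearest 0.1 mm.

Total = Σ Rᵢ Δtᵢ = 5 × 8.3 + 16 × 5.8 + 23 × 1.1
      = 41.5 + 92.8 + 25.3 = 159.6 mm.

total ≈ 159.6 mm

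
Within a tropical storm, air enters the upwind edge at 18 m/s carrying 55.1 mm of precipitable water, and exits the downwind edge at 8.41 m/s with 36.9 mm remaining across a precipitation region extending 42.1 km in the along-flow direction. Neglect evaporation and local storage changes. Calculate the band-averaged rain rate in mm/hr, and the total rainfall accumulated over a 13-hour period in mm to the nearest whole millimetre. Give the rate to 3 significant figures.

Column moisture flux per unit crosswind length is F = V × PW.
Inflow: F_in = 18 × 55.1 = 991.8 mm·m/s
Outflow: F_out = 8.41 × 36.9 = 310.329 mm·m/s
Steady-state rate R = (F_in − F_out)/L = (991.8 − 310.329) / 42100 m = 1.619e-02 mm/s.
R = 1.619e-02 × 3600 = 58.3 mm/hr.
Over 13 h: total = 58.3 × 13 = 757.9 ≈ 758 mm.

R ≈ 58.3 mm/hr; total ≈ 758 mm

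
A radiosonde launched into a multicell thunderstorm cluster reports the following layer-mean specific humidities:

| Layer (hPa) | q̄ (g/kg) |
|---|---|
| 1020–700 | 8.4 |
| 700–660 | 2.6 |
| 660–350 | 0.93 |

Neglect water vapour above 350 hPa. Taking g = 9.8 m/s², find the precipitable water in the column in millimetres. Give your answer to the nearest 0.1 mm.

Precipitable water is the column-integrated vapour mass per unit area: PW = (1/g) Σ q̄ Δp, with q in kg/kg and Δp in Pa (1 kg/m² of water = 1 mm).
Layer 1020–700 hPa: Δp = 320 hPa = 32000 Pa, q̄ = 0.0084 kg/kg → 0.0084 × 32000 / 9.8 = 27.43 mm
Layer 700–660 hPa: Δp = 40 hPa = 4000 Pa, q̄ = 0.0026 kg/kg → 0.0026 × 4000 / 9.8 = 1.06 mm
Layer 660–350 hPa: Δp = 310 hPa = 31000 Pa, q̄ = 0.00093 kg/kg → 0.00093 × 31000 / 9.8 = 2.94 mm
PW = 27.43 + 1.06 + 2.94 = 31.43 ≈ 31.4 mm.

PW ≈ 31.4 mm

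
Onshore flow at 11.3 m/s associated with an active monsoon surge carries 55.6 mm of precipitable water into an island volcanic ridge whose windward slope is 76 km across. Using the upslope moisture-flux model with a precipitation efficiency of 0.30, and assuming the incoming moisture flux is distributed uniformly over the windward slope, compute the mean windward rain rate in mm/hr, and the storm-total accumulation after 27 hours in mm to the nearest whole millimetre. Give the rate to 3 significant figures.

R ≈ 8.93 mm/hr; total ≈ 241 mm

Incoming column moisture flux per unit ridge length: F = V × PW = 11.3 × 55.6 = 628.28 mm·m/s.
Spread over the 76 km slope with efficiency ε = 0.30: R = ε·F/W = 0.30 × 628.28 / 76000 m = 2.480e-03 mm/s.
R = 2.480e-03 × 3600 = 8.93 mm/hr.
Over 27 h: total = 8.93 × 27 = 241.11 ≈ 241 mm.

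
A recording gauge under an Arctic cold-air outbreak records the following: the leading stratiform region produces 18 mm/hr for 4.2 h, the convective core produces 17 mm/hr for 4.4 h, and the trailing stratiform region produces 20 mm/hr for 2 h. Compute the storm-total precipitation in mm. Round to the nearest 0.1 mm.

total ≈ 190.4 mm

Total = Σ Rᵢ Δtᵢ = 18 × 4.2 + 17 × 4.4 + 20 × 2
      = 75.6 + 74.8 + 40 = 190.4 mm.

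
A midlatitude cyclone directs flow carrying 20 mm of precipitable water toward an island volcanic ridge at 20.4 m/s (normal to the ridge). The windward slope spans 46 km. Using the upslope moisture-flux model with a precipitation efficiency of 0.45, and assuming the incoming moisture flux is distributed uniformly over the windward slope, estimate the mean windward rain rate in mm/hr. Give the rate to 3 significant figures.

Incoming column moisture flux per unit ridge length: F = V × PW = 20.4 × 20 = 408 mm·m/s.
Spread over the 46 km slope with efficiency ε = 0.45: R = ε·F/W = 0.45 × 408 / 46000 m = 3.991e-03 mm/s.
R = 3.991e-03 × 3600 = 14.4 mm/hr.

R ≈ 14.4 mm/hr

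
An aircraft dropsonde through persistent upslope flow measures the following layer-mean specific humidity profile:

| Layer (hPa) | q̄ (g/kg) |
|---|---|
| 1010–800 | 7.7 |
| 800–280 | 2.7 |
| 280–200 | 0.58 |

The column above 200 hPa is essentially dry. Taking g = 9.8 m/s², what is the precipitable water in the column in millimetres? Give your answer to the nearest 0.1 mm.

Precipitable water is the column-integrated vapour mass per unit area: PW = (1/g) Σ q̄ Δp, with q in kg/kg and Δp in Pa (1 kg/m² of water = 1 mm).
Layer 1010–800 hPa: Δp = 210 hPa = 21000 Pa, q̄ = 0.0077 kg/kg → 0.0077 × 21000 / 9.8 = 16.50 mm
Layer 800–280 hPa: Δp = 520 hPa = 52000 Pa, q̄ = 0.0027 kg/kg → 0.0027 × 52000 / 9.8 = 14.33 mm
Layer 280–200 hPa: Δp = 80 hPa = 8000 Pa, q̄ = 0.00058 kg/kg → 0.00058 × 8000 / 9.8 = 0.47 mm
PW = 16.50 + 14.33 + 0.47 = 31.30 ≈ 31.3 mm.

PW ≈ 31.3 mm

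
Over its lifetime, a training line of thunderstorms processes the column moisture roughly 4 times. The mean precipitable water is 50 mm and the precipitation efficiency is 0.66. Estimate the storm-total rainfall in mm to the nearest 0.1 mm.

rainfall ≈ 132.0 mm

Each cycle deposits ε × PW = 0.66 × 50 = 33 mm.
Over 4 cycles: 4 × 33 = 132.0 mm.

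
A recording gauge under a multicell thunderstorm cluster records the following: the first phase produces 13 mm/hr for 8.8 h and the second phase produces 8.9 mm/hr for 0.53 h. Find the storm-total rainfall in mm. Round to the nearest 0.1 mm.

total ≈ 119.1 mm

Total = Σ Rᵢ Δtᵢ = 13 × 8.8 + 8.9 × 0.53
      = 114.4 + 4.717 = 119.1 mm.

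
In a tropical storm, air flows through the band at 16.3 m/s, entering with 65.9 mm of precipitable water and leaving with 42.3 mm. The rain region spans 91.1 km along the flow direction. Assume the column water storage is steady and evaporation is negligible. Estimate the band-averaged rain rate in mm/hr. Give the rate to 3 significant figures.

R ≈ 15.2 mm/hr

Column moisture flux per unit crosswind length is F = V × PW.
Inflow: F_in = 16.3 × 65.9 = 1074.17 mm·m/s
Outflow: F_out = 16.3 × 42.3 = 689.49 mm·m/s
Steady-state rate R = (F_in − F_out)/L = (1074.17 − 689.49) / 91100 m = 4.223e-03 mm/s.
R = 4.223e-03 × 3600 = 15.2 mm/hr.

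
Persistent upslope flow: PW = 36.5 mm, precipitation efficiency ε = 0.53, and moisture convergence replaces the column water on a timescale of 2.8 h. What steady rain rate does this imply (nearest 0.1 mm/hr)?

Each overturning extracts ε × PW = 0.53 × 36.5 = 19.345 mm.
Rate = ε·PW / τ = 19.345 / 2.8 h = 6.9 mm/hr.

R ≈ 6.9 mm/hr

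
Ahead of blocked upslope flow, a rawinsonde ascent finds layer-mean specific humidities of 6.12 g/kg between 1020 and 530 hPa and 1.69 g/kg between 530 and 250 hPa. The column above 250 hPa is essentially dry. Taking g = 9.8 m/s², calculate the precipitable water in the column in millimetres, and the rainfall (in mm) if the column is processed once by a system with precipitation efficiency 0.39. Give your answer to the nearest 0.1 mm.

Precipitable water is the column-integrated vapour mass per unit area: PW = (1/g) Σ q̄ Δp, with q in kg/kg and Δp in Pa (1 kg/m² of water = 1 mm).
Layer 1020–530 hPa: Δp = 490 hPa = 49000 Pa, q̄ = 0.00612 kg/kg → 0.00612 × 49000 / 9.8 = 30.60 mm
Layer 530–250 hPa: Δp = 280 hPa = 28000 Pa, q̄ = 0.00169 kg/kg → 0.00169 × 28000 / 9.8 = 4.83 mm
PW = 30.60 + 4.83 = 35.43 ≈ 35.4 mm.
Rainfall = ε × PW = 0.39 × 35.4 = 13.8 mm.

PW ≈ 35.4 mm; rainfall ≈ 13.8 mm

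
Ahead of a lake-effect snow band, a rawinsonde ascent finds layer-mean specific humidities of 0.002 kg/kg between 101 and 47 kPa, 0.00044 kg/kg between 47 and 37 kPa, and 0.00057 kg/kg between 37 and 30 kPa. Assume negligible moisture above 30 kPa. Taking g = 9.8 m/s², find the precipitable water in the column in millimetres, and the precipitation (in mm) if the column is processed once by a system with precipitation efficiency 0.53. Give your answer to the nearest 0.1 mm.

PW ≈ 11.9 mm; precipitation ≈ 6.3 mm

Precipitable water is the column-integrated vapour mass per unit area: PW = (1/g) Σ q̄ Δp, with q in kg/kg and Δp in Pa (1 kg/m² of water = 1 mm).
Layer 101–47 kPa: Δp = 540 hPa = 54000 Pa, q̄ = 0.002 kg/kg → 0.002 × 54000 / 9.8 = 11.02 mm
Layer 47–37 kPa: Δp = 100 hPa = 10000 Pa, q̄ = 0.00044 kg/kg → 0.00044 × 10000 / 9.8 = 0.45 mm
Layer 37–30 kPa: Δp = 70 hPa = 7000 Pa, q̄ = 0.00057 kg/kg → 0.00057 × 7000 / 9.8 = 0.41 mm
PW = 11.02 + 0.45 + 0.41 = 11.88 ≈ 11.9 mm.
Precipitation = ε × PW = 0.53 × 11.9 = 6.3 mm.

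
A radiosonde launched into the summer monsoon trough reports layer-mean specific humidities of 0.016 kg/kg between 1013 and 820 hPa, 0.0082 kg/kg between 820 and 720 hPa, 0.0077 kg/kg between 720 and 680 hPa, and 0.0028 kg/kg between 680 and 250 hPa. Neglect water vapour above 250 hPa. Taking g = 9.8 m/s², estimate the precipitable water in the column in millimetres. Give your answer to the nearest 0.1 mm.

PW ≈ 55.3 mm

Precipitable water is the column-integrated vapour mass per unit area: PW = (1/g) Σ q̄ Δp, with q in kg/kg and Δp in Pa (1 kg/m² of water = 1 mm).
Layer 1013–820 hPa: Δp = 193 hPa = 19300 Pa, q̄ = 0.016 kg/kg → 0.016 × 19300 / 9.8 = 31.51 mm
Layer 820–720 hPa: Δp = 100 hPa = 10000 Pa, q̄ = 0.0082 kg/kg → 0.0082 × 10000 / 9.8 = 8.37 mm
Layer 720–680 hPa: Δp = 40 hPa = 4000 Pa, q̄ = 0.0077 kg/kg → 0.0077 × 4000 / 9.8 = 3.14 mm
Layer 680–250 hPa: Δp = 430 hPa = 43000 Pa, q̄ = 0.0028 kg/kg → 0.0028 × 43000 / 9.8 = 12.29 mm
PW = 31.51 + 8.37 + 3.14 + 12.29 = 55.31 ≈ 55.3 mm.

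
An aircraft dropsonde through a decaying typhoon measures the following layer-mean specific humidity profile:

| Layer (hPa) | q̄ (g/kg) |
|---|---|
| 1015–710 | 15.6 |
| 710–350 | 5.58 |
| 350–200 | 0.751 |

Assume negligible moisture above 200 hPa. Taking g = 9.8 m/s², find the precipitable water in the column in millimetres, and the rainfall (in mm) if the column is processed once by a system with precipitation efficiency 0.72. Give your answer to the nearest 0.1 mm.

Precipitable water is the column-integrated vapour mass per unit area: PW = (1/g) Σ q̄ Δp, with q in kg/kg and Δp in Pa (1 kg/m² of water = 1 mm).
Layer 1015–710 hPa: Δp = 305 hPa = 30500 Pa, q̄ = 0.0156 kg/kg → 0.0156 × 30500 / 9.8 = 48.55 mm
Layer 710–350 hPa: Δp = 360 hPa = 36000 Pa, q̄ = 0.00558 kg/kg → 0.00558 × 36000 / 9.8 = 20.50 mm
Layer 350–200 hPa: Δp = 150 hPa = 15000 Pa, q̄ = 0.000751 kg/kg → 0.000751 × 15000 / 9.8 = 1.15 mm
PW = 48.55 + 20.50 + 1.15 = 70.20 ≈ 70.2 mm.
Rainfall = ε × PW = 0.72 × 70.2 = 50.5 mm.

PW ≈ 70.2 mm; rainfall ≈ 50.5 mm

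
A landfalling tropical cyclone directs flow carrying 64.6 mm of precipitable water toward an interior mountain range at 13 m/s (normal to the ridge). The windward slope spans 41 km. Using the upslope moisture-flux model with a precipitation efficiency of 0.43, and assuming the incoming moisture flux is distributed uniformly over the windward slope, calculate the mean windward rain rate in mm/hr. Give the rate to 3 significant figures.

R ≈ 31.7 mm/hr

Incoming column moisture flux per unit ridge length: F = V × PW = 13 × 64.6 = 839.8 mm·m/s.
Spread over the 41 km slope with efficiency ε = 0.43: R = ε·F/W = 0.43 × 839.8 / 41000 m = 8.808e-03 mm/s.
R = 8.808e-03 × 3600 = 31.7 mm/hr.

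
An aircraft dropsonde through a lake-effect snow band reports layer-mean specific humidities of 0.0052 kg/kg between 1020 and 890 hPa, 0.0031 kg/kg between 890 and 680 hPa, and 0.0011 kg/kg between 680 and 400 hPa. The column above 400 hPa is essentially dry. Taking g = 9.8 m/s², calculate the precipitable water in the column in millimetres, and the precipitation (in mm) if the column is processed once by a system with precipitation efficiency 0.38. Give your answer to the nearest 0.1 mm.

PW ≈ 16.7 mm; precipitation ≈ 6.3 mm

Precipitable water is the column-integrated vapour mass per unit area: PW = (1/g) Σ q̄ Δp, with q in kg/kg and Δp in Pa (1 kg/m² of water = 1 mm).
Layer 1020–890 hPa: Δp = 130 hPa = 13000 Pa, q̄ = 0.0052 kg/kg → 0.0052 × 13000 / 9.8 = 6.90 mm
Layer 890–680 hPa: Δp = 210 hPa = 21000 Pa, q̄ = 0.0031 kg/kg → 0.0031 × 21000 / 9.8 = 6.64 mm
Layer 680–400 hPa: Δp = 280 hPa = 28000 Pa, q̄ = 0.0011 kg/kg → 0.0011 × 28000 / 9.8 = 3.14 mm
PW = 6.90 + 6.64 + 3.14 = 16.68 ≈ 16.7 mm.
Precipitation = ε × PW = 0.38 × 16.7 = 6.3 mm.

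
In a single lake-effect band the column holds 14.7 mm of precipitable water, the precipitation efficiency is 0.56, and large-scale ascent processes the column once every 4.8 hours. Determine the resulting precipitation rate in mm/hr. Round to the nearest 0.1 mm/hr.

R ≈ 1.7 mm/hr

Each overturning extracts ε × PW = 0.56 × 14.7 = 8.232 mm.
Rate = ε·PW / τ = 8.232 / 4.8 h = 1.7 mm/hr.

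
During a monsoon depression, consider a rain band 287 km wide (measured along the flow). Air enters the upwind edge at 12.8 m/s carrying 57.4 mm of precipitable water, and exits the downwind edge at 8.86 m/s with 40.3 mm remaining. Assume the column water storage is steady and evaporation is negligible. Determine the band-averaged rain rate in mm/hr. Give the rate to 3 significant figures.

R ≈ 4.74 mm/hr

Column moisture flux per unit crosswind length is F = V × PW.
Inflow: F_in = 12.8 × 57.4 = 734.72 mm·m/s
Outflow: F_out = 8.86 × 40.3 = 357.058 mm·m/s
Steady-state rate R = (F_in − F_out)/L = (734.72 − 357.058) / 287000 m = 1.316e-03 mm/s.
R = 1.316e-03 × 3600 = 4.74 mm/hr.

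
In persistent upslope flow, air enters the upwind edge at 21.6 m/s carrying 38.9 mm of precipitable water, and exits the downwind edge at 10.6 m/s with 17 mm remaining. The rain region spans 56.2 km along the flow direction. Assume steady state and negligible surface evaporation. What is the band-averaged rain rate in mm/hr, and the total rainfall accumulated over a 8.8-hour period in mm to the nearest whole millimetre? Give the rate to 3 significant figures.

R ≈ 42.3 mm/hr; total ≈ 372 mm

Column moisture flux per unit crosswind length is F = V × PW.
Inflow: F_in = 21.6 × 38.9 = 840.24 mm·m/s
Outflow: F_out = 10.6 × 17 = 180.2 mm·m/s
Steady-state rate R = (F_in − F_out)/L = (840.24 − 180.2) / 56200 m = 1.174e-02 mm/s.
R = 1.174e-02 × 3600 = 42.3 mm/hr.
Over 8.8 h: total = 42.3 × 8.8 = 372.24 ≈ 372 mm.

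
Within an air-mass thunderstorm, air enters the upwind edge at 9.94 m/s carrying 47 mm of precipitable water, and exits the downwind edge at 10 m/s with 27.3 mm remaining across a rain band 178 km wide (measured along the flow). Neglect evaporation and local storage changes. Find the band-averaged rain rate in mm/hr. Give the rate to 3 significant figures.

R ≈ 3.93 mm/hr

Column moisture flux per unit crosswind length is F = V × PW.
Inflow: F_in = 9.94 × 47 = 467.18 mm·m/s
Outflow: F_out = 10 × 27.3 = 273 mm·m/s
Steady-state rate R = (F_in − F_out)/L = (467.18 − 273) / 178000 m = 1.091e-03 mm/s.
R = 1.091e-03 × 3600 = 3.93 mm/hr.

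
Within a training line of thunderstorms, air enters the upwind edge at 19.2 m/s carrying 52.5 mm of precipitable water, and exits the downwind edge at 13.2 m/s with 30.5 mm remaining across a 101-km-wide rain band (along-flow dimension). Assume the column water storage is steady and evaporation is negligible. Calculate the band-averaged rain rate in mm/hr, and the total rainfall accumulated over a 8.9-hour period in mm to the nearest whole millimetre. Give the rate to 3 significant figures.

Column moisture flux per unit crosswind length is F = V × PW.
Inflow: F_in = 19.2 × 52.5 = 1008 mm·m/s
Outflow: F_out = 13.2 × 30.5 = 402.6 mm·m/s
Steady-state rate R = (F_in − F_out)/L = (1008 − 402.6) / 101000 m = 5.994e-03 mm/s.
R = 5.994e-03 × 3600 = 21.6 mm/hr.
Over 8.9 h: total = 21.6 × 8.9 = 192.24 ≈ 192 mm.

R ≈ 21.6 mm/hr; total ≈ 192 mm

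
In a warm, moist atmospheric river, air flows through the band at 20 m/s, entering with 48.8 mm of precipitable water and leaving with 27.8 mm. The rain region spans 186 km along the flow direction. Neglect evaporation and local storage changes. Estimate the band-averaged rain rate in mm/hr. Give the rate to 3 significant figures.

R ≈ 8.13 mm/hr

Column moisture flux per unit crosswind length is F = V × PW.
Inflow: F_in = 20 × 48.8 = 976 mm·m/s
Outflow: F_out = 20 × 27.8 = 556 mm·m/s
Steady-state rate R = (F_in − F_out)/L = (976 − 556) / 186000 m = 2.258e-03 mm/s.
R = 2.258e-03 × 3600 = 8.13 mm/hr.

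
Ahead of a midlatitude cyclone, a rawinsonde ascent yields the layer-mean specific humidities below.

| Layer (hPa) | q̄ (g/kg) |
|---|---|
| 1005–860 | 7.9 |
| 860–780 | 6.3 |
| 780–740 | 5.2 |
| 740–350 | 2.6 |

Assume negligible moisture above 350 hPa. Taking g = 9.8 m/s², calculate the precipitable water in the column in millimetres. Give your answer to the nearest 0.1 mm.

PW ≈ 29.3 mm

Precipitable water is the column-integrated vapour mass per unit area: PW = (1/g) Σ q̄ Δp, with q in kg/kg and Δp in Pa (1 kg/m² of water = 1 mm).
Layer 1005–860 hPa: Δp = 145 hPa = 14500 Pa, q̄ = 0.0079 kg/kg → 0.0079 × 14500 / 9.8 = 11.69 mm
Layer 860–780 hPa: Δp = 80 hPa = 8000 Pa, q̄ = 0.0063 kg/kg → 0.0063 × 8000 / 9.8 = 5.14 mm
Layer 780–740 hPa: Δp = 40 hPa = 4000 Pa, q̄ = 0.0052 kg/kg → 0.0052 × 4000 / 9.8 = 2.12 mm
Layer 740–350 hPa: Δp = 390 hPa = 39000 Pa, q̄ = 0.0026 kg/kg → 0.0026 × 39000 / 9.8 = 10.35 mm
PW = 11.69 + 5.14 + 2.12 + 10.35 = 29.30 ≈ 29.3 mm.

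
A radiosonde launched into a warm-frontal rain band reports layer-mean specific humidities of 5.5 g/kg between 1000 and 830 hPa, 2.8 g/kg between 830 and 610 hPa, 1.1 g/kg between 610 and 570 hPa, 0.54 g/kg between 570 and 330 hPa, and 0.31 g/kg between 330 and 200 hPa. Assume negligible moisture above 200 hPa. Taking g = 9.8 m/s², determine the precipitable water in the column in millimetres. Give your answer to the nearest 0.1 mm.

Precipitable water is the column-integrated vapour mass per unit area: PW = (1/g) Σ q̄ Δp, with q in kg/kg and Δp in Pa (1 kg/m² of water = 1 mm).
Layer 1000–830 hPa: Δp = 170 hPa = 17000 Pa, q̄ = 0.0055 kg/kg → 0.0055 × 17000 / 9.8 = 9.54 mm
Layer 830–610 hPa: Δp = 220 hPa = 22000 Pa, q̄ = 0.0028 kg/kg → 0.0028 × 22000 / 9.8 = 6.29 mm
Layer 610–570 hPa: Δp = 40 hPa = 4000 Pa, q̄ = 0.0011 kg/kg → 0.0011 × 4000 / 9.8 = 0.45 mm
Layer 570–330 hPa: Δp = 240 hPa = 24000 Pa, q̄ = 0.00054 kg/kg → 0.00054 × 24000 / 9.8 = 1.32 mm
Layer 330–200 hPa: Δp = 130 hPa = 13000 Pa, q̄ = 0.00031 kg/kg → 0.00031 × 13000 / 9.8 = 0.41 mm
PW = 9.54 + 6.29 + 0.45 + 1.32 + 0.41 = 18.01 ≈ 18.0 mm.

PW ≈ 18.0 mm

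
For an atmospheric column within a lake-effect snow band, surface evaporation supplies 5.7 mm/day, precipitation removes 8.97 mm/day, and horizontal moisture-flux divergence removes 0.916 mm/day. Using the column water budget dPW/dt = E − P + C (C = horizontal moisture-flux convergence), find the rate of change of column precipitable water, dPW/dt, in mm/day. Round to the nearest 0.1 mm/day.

dPW/dt ≈ -4.2 mm/day

dPW/dt = E − P + C = 5.7 − 8.97 + (-0.916) = -4.2 mm/day.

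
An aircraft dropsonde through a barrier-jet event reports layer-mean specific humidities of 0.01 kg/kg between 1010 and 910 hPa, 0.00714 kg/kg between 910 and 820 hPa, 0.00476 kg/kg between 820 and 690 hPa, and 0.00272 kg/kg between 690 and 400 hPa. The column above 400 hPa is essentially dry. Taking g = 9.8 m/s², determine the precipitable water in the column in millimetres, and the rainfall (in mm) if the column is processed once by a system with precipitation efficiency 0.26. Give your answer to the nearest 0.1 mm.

PW ≈ 31.1 mm; rainfall ≈ 8.1 mm

Precipitable water is the column-integrated vapour mass per unit area: PW = (1/g) Σ q̄ Δp, with q in kg/kg and Δp in Pa (1 kg/m² of water = 1 mm).
Layer 1010–910 hPa: Δp = 100 hPa = 10000 Pa, q̄ = 0.01 kg/kg → 0.01 × 10000 / 9.8 = 10.20 mm
Layer 910–820 hPa: Δp = 90 hPa = 9000 Pa, q̄ = 0.00714 kg/kg → 0.00714 × 9000 / 9.8 = 6.56 mm
Layer 820–690 hPa: Δp = 130 hPa = 13000 Pa, q̄ = 0.00476 kg/kg → 0.00476 × 13000 / 9.8 = 6.31 mm
Layer 690–400 hPa: Δp = 290 hPa = 29000 Pa, q̄ = 0.00272 kg/kg → 0.00272 × 29000 / 9.8 = 8.05 mm
PW = 10.20 + 6.56 + 6.31 + 8.05 = 31.12 ≈ 31.1 mm.
Rainfall = ε × PW = 0.26 × 31.1 = 8.1 mm.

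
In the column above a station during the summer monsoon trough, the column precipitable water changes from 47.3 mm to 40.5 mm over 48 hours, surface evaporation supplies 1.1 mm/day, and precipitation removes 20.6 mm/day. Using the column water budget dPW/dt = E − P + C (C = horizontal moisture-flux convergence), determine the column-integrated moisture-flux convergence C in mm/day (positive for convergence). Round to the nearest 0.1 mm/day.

C ≈ 16.1 mm/day

dPW/dt = (40.5 − 47.3) mm / (48/24 day) = -3.400 mm/day.
C = dPW/dt − E + P = (-3.400) − 1.1 + 20.6 = 16.1 mm/day.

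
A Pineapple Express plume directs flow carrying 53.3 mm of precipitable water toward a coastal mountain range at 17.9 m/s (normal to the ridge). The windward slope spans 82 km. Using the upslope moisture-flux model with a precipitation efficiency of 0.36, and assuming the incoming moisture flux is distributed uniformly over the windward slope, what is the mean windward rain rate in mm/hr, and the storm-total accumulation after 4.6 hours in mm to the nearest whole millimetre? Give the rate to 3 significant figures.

Incoming column moisture flux per unit ridge length: F = V × PW = 17.9 × 53.3 = 954.07 mm·m/s.
Spread over the 82 km slope with efficiency ε = 0.36: R = ε·F/W = 0.36 × 954.07 / 82000 m = 4.189e-03 mm/s.
R = 4.189e-03 × 3600 = 15.1 mm/hr.
Over 4.6 h: total = 15.1 × 4.6 = 69.46 ≈ 69 mm.

R ≈ 15.1 mm/hr; total ≈ 69 mm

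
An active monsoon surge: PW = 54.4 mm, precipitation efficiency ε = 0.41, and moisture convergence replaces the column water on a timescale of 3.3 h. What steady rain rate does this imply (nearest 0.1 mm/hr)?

Each overturning extracts ε × PW = 0.41 × 54.4 = 22.304 mm.
Rate = ε·PW / τ = 22.304 / 3.3 h = 6.8 mm/hr.

R ≈ 6.8 mm/hr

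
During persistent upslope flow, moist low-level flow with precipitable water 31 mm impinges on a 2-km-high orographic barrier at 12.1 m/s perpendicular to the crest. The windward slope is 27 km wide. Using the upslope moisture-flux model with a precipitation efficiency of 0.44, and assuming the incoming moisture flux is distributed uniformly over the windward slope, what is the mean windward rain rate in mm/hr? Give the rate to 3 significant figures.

R ≈ 22.0 mm/hr

Incoming column moisture flux per unit ridge length: F = V × PW = 12.1 × 31 = 375.1 mm·m/s.
Spread over the 27 km slope with efficiency ε = 0.44: R = ε·F/W = 0.44 × 375.1 / 27000 m = 6.113e-03 mm/s.
R = 6.113e-03 × 3600 = 22.0 mm/hr.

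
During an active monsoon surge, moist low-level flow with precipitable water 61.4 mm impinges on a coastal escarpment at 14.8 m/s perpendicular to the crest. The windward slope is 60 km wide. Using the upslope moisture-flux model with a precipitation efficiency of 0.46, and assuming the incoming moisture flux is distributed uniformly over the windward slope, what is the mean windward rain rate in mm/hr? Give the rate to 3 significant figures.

Incoming column moisture flux per unit ridge length: F = V × PW = 14.8 × 61.4 = 908.72 mm·m/s.
Spread over the 60 km slope with efficiency ε = 0.46: R = ε·F/W = 0.46 × 908.72 / 60000 m = 6.967e-03 mm/s.
R = 6.967e-03 × 3600 = 25.1 mm/hr.

R ≈ 25.1 mm/hr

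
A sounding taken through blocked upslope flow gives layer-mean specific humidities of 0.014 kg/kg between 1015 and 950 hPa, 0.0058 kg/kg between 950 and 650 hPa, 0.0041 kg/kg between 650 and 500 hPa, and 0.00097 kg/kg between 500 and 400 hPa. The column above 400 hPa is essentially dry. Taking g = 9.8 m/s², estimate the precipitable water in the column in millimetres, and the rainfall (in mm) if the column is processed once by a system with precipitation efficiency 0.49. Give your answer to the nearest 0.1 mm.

Precipitable water is the column-integrated vapour mass per unit area: PW = (1/g) Σ q̄ Δp, with q in kg/kg and Δp in Pa (1 kg/m² of water = 1 mm).
Layer 1015–950 hPa: Δp = 65 hPa = 6500 Pa, q̄ = 0.014 kg/kg → 0.014 × 6500 / 9.8 = 9.29 mm
Layer 950–650 hPa: Δp = 300 hPa = 30000 Pa, q̄ = 0.0058 kg/kg → 0.0058 × 30000 / 9.8 = 17.76 mm
Layer 650–500 hPa: Δp = 150 hPa = 15000 Pa, q̄ = 0.0041 kg/kg → 0.0041 × 15000 / 9.8 = 6.28 mm
Layer 500–400 hPa: Δp = 100 hPa = 10000 Pa, q̄ = 0.00097 kg/kg → 0.00097 × 10000 / 9.8 = 0.99 mm
PW = 9.29 + 17.76 + 6.28 + 0.99 = 34.32 ≈ 34.3 mm.
Rainfall = ε × PW = 0.49 × 34.3 = 16.8 mm.

PW ≈ 34.3 mm; rainfall ≈ 16.8 mm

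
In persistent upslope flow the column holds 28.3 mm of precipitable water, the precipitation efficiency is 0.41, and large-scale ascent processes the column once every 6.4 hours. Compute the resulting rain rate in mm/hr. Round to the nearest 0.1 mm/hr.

R ≈ 1.8 mm/hr

Each overturning extracts ε × PW = 0.41 × 28.3 = 11.603 mm.
Rate = ε·PW / τ = 11.603 / 6.4 h = 1.8 mm/hr.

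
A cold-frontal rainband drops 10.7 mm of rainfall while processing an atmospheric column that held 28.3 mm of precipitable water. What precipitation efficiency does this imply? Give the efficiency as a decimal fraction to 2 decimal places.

ε = rainfall / PW = 10.7 / 28.3 = 0.38.

ε ≈ 0.38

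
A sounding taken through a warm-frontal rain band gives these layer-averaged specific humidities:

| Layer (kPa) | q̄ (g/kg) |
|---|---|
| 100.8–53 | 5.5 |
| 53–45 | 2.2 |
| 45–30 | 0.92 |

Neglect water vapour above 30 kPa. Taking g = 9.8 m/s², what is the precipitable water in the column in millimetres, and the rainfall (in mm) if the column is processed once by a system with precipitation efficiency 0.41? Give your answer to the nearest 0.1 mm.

PW ≈ 30.0 mm; rainfall ≈ 12.3 mm

Precipitable water is the column-integrated vapour mass per unit area: PW = (1/g) Σ q̄ Δp, with q in kg/kg and Δp in Pa (1 kg/m² of water = 1 mm).
Layer 100.8–53 kPa: Δp = 478 hPa = 47800 Pa, q̄ = 0.0055 kg/kg → 0.0055 × 47800 / 9.8 = 26.83 mm
Layer 53–45 kPa: Δp = 80 hPa = 8000 Pa, q̄ = 0.0022 kg/kg → 0.0022 × 8000 / 9.8 = 1.80 mm
Layer 45–30 kPa: Δp = 150 hPa = 15000 Pa, q̄ = 0.00092 kg/kg → 0.00092 × 15000 / 9.8 = 1.41 mm
PW = 26.83 + 1.80 + 1.41 = 30.04 ≈ 30.0 mm.
Rainfall = ε × PW = 0.41 × 30.0 = 12.3 mm.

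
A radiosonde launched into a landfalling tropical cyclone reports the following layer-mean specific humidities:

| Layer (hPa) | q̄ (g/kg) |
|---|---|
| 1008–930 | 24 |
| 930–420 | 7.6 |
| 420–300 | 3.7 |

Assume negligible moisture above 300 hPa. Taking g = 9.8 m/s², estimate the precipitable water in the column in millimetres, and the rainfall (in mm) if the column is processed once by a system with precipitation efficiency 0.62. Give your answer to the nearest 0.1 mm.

PW ≈ 63.2 mm; rainfall ≈ 39.2 mm

Precipitable water is the column-integrated vapour mass per unit area: PW = (1/g) Σ q̄ Δp, with q in kg/kg and Δp in Pa (1 kg/m² of water = 1 mm).
Layer 1008–930 hPa: Δp = 78 hPa = 7800 Pa, q̄ = 0.024 kg/kg → 0.024 × 7800 / 9.8 = 19.10 mm
Layer 930–420 hPa: Δp = 510 hPa = 51000 Pa, q̄ = 0.0076 kg/kg → 0.0076 × 51000 / 9.8 = 39.55 mm
Layer 420–300 hPa: Δp = 120 hPa = 12000 Pa, q̄ = 0.0037 kg/kg → 0.0037 × 12000 / 9.8 = 4.53 mm
PW = 19.10 + 39.55 + 4.53 = 63.18 ≈ 63.2 mm.
Rainfall = ε × PW = 0.62 × 63.2 = 39.2 mm.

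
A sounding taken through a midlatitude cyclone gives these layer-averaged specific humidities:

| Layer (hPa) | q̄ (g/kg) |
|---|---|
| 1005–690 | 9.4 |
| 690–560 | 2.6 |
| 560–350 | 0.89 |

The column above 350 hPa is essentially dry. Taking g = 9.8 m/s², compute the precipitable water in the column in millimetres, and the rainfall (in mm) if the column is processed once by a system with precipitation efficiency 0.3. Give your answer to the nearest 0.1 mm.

PW ≈ 35.6 mm; rainfall ≈ 10.7 mm

Precipitable water is the column-integrated vapour mass per unit area: PW = (1/g) Σ q̄ Δp, with q in kg/kg and Δp in Pa (1 kg/m² of water = 1 mm).
Layer 1005–690 hPa: Δp = 315 hPa = 31500 Pa, q̄ = 0.0094 kg/kg → 0.0094 × 31500 / 9.8 = 30.21 mm
Layer 690–560 hPa: Δp = 130 hPa = 13000 Pa, q̄ = 0.0026 kg/kg → 0.0026 × 13000 / 9.8 = 3.45 mm
Layer 560–350 hPa: Δp = 210 hPa = 21000 Pa, q̄ = 0.00089 kg/kg → 0.00089 × 21000 / 9.8 = 1.91 mm
PW = 30.21 + 3.45 + 1.91 = 35.57 ≈ 35.6 mm.
Rainfall = ε × PW = 0.3 × 35.6 = 10.7 mm.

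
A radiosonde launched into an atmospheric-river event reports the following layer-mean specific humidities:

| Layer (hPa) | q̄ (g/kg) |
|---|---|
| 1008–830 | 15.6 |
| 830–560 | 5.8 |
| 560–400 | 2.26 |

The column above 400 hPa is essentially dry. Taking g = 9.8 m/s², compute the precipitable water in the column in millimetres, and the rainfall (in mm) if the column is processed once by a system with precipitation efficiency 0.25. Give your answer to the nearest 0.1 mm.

PW ≈ 48.0 mm; rainfall ≈ 12.0 mm

Precipitable water is the column-integrated vapour mass per unit area: PW = (1/g) Σ q̄ Δp, with q in kg/kg and Δp in Pa (1 kg/m² of water = 1 mm).
Layer 1008–830 hPa: Δp = 178 hPa = 17800 Pa, q̄ = 0.0156 kg/kg → 0.0156 × 17800 / 9.8 = 28.33 mm
Layer 830–560 hPa: Δp = 270 hPa = 27000 Pa, q̄ = 0.0058 kg/kg → 0.0058 × 27000 / 9.8 = 15.98 mm
Layer 560–400 hPa: Δp = 160 hPa = 16000 Pa, q̄ = 0.00226 kg/kg → 0.00226 × 16000 / 9.8 = 3.69 mm
PW = 28.33 + 15.98 + 3.69 = 48.00 ≈ 48.0 mm.
Rainfall = ε × PW = 0.25 × 48.0 = 12.0 mm.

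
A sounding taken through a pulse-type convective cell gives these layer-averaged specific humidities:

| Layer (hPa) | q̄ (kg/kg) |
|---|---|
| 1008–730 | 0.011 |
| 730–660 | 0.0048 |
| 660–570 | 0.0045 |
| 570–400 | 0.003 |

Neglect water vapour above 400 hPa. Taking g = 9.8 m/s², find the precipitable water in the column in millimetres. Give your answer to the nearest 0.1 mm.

PW ≈ 44.0 mm

Precipitable water is the column-integrated vapour mass per unit area: PW = (1/g) Σ q̄ Δp, with q in kg/kg and Δp in Pa (1 kg/m² of water = 1 mm).
Layer 1008–730 hPa: Δp = 278 hPa = 27800 Pa, q̄ = 0.011 kg/kg → 0.011 × 27800 / 9.8 = 31.20 mm
Layer 730–660 hPa: Δp = 70 hPa = 7000 Pa, q̄ = 0.0048 kg/kg → 0.0048 × 7000 / 9.8 = 3.43 mm
Layer 660–570 hPa: Δp = 90 hPa = 9000 Pa, q̄ = 0.0045 kg/kg → 0.0045 × 9000 / 9.8 = 4.13 mm
Layer 570–400 hPa: Δp = 170 hPa = 17000 Pa, q̄ = 0.003 kg/kg → 0.003 × 17000 / 9.8 = 5.20 mm
PW = 31.20 + 3.43 + 4.13 + 5.20 = 43.96 ≈ 44.0 mm.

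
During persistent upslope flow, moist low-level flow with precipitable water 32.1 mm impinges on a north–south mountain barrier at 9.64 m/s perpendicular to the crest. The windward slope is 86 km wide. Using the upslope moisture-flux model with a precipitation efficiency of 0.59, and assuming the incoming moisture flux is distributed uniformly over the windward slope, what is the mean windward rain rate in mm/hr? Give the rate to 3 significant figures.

R ≈ 7.64 mm/hr

Incoming column moisture flux per unit ridge length: F = V × PW = 9.64 × 32.1 = 309.444 mm·m/s.
Spread over the 86 km slope with efficiency ε = 0.59: R = ε·F/W = 0.59 × 309.444 / 86000 m = 2.123e-03 mm/s.
R = 2.123e-03 × 3600 = 7.64 mm/hr.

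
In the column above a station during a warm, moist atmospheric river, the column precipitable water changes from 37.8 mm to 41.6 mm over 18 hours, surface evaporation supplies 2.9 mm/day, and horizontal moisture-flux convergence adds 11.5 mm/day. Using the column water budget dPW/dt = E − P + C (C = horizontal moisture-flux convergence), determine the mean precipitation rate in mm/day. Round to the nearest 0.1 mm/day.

dPW/dt = (41.6 − 37.8) mm / (18/24 day) = +5.067 mm/day.
P = E + C − dPW/dt = 2.9 + (11.5) − (+5.067) = 9.3 mm/day.

P ≈ 9.3 mm/day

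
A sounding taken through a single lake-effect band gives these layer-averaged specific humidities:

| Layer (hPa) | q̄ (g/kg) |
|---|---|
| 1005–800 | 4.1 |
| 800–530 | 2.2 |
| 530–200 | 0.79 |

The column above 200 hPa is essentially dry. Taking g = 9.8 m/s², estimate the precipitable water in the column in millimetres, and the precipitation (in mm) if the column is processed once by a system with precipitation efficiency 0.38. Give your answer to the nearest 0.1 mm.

Precipitable water is the column-integrated vapour mass per unit area: PW = (1/g) Σ q̄ Δp, with q in kg/kg and Δp in Pa (1 kg/m² of water = 1 mm).
Layer 1005–800 hPa: Δp = 205 hPa = 20500 Pa, q̄ = 0.0041 kg/kg → 0.0041 × 20500 / 9.8 = 8.58 mm
Layer 800–530 hPa: Δp = 270 hPa = 27000 Pa, q̄ = 0.0022 kg/kg → 0.0022 × 27000 / 9.8 = 6.06 mm
Layer 530–200 hPa: Δp = 330 hPa = 33000 Pa, q̄ = 0.00079 kg/kg → 0.00079 × 33000 / 9.8 = 2.66 mm
PW = 8.58 + 6.06 + 2.66 = 17.30 ≈ 17.3 mm.
Precipitation = ε × PW = 0.38 × 17.3 = 6.6 mm.

PW ≈ 17.3 mm; precipitation ≈ 6.6 mm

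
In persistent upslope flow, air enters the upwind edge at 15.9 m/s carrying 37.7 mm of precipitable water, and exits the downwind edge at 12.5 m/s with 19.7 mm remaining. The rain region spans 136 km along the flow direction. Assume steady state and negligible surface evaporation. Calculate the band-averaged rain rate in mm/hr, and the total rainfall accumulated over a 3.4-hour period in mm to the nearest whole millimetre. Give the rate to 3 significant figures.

Column moisture flux per unit crosswind length is F = V × PW.
Inflow: F_in = 15.9 × 37.7 = 599.43 mm·m/s
Outflow: F_out = 12.5 × 19.7 = 246.25 mm·m/s
Steady-state rate R = (F_in − F_out)/L = (599.43 − 246.25) / 136000 m = 2.597e-03 mm/s.
R = 2.597e-03 × 3600 = 9.35 mm/hr.
Over 3.4 h: total = 9.35 × 3.4 = 31.79 ≈ 32 mm.

R ≈ 9.35 mm/hr; total ≈ 32 mm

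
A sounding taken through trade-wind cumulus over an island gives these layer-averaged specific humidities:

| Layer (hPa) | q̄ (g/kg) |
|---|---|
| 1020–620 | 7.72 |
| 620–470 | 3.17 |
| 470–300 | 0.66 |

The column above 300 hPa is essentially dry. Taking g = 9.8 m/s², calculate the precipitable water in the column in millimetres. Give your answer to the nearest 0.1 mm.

Precipitable water is the column-integrated vapour mass per unit area: PW = (1/g) Σ q̄ Δp, with q in kg/kg and Δp in Pa (1 kg/m² of water = 1 mm).
Layer 1020–620 hPa: Δp = 400 hPa = 40000 Pa, q̄ = 0.00772 kg/kg → 0.00772 × 40000 / 9.8 = 31.51 mm
Layer 620–470 hPa: Δp = 150 hPa = 15000 Pa, q̄ = 0.00317 kg/kg → 0.00317 × 15000 / 9.8 = 4.85 mm
Layer 470–300 hPa: Δp = 170 hPa = 17000 Pa, q̄ = 0.00066 kg/kg → 0.00066 × 17000 / 9.8 = 1.14 mm
PW = 31.51 + 4.85 + 1.14 = 37.50 ≈ 37.5 mm.

PW ≈ 37.5 mm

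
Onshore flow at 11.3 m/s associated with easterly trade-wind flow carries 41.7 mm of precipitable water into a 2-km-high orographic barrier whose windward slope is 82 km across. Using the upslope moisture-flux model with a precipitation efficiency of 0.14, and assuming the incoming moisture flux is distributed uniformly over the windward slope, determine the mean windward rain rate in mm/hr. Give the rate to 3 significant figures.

R ≈ 2.90 mm/hr

Incoming column moisture flux per unit ridge length: F = V × PW = 11.3 × 41.7 = 471.21 mm·m/s.
Spread over the 82 km slope with efficiency ε = 0.14: R = ε·F/W = 0.14 × 471.21 / 82000 m = 8.045e-04 mm/s.
R = 8.045e-04 × 3600 = 2.90 mm/hr.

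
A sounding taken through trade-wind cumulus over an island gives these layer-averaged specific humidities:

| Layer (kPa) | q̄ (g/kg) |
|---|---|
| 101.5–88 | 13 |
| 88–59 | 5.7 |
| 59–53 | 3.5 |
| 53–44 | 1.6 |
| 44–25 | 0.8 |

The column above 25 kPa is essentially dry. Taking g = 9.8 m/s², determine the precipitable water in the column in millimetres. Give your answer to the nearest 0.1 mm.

Precipitable water is the column-integrated vapour mass per unit area: PW = (1/g) Σ q̄ Δp, with q in kg/kg and Δp in Pa (1 kg/m² of water = 1 mm).
Layer 101.5–88 kPa: Δp = 135 hPa = 13500 Pa, q̄ = 0.013 kg/kg → 0.013 × 13500 / 9.8 = 17.91 mm
Layer 88–59 kPa: Δp = 290 hPa = 29000 Pa, q̄ = 0.0057 kg/kg → 0.0057 × 29000 / 9.8 = 16.87 mm
Layer 59–53 kPa: Δp = 60 hPa = 6000 Pa, q̄ = 0.0035 kg/kg → 0.0035 × 6000 / 9.8 = 2.14 mm
Layer 53–44 kPa: Δp = 90 hPa = 9000 Pa, q̄ = 0.0016 kg/kg → 0.0016 × 9000 / 9.8 = 1.47 mm
Layer 44–25 kPa: Δp = 190 hPa = 19000 Pa, q̄ = 0.0008 kg/kg → 0.0008 × 19000 / 9.8 = 1.55 mm
PW = 17.91 + 16.87 + 2.14 + 1.47 + 1.55 = 39.94 ≈ 39.9 mm.

PW ≈ 39.9 mm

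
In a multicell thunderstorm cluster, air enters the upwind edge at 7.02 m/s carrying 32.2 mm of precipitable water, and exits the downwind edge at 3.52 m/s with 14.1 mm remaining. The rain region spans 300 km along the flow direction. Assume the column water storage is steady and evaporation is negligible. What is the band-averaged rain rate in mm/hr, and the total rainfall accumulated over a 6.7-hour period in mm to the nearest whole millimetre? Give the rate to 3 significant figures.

Column moisture flux per unit crosswind length is F = V × PW.
Inflow: F_in = 7.02 × 32.2 = 226.044 mm·m/s
Outflow: F_out = 3.52 × 14.1 = 49.632 mm·m/s
Steady-state rate R = (F_in − F_out)/L = (226.044 − 49.632) / 300000 m = 5.880e-04 mm/s.
R = 5.880e-04 × 3600 = 2.12 mm/hr.
Over 6.7 h: total = 2.12 × 6.7 = 14.204 ≈ 14 mm.

R ≈ 2.12 mm/hr; total ≈ 14 mm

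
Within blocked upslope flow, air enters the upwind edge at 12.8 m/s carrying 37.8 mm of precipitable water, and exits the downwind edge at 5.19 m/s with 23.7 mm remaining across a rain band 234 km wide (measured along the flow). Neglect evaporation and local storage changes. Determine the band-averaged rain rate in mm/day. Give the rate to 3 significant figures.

R ≈ 133 mm/day

Column moisture flux per unit crosswind length is F = V × PW.
Inflow: F_in = 12.8 × 37.8 = 483.84 mm·m/s
Outflow: F_out = 5.19 × 23.7 = 123.003 mm·m/s
Steady-state rate R = (F_in − F_out)/L = (483.84 − 123.003) / 234000 m = 1.542e-03 mm/s.
R = 1.542e-03 × 3600 × 24 = 133 mm/day.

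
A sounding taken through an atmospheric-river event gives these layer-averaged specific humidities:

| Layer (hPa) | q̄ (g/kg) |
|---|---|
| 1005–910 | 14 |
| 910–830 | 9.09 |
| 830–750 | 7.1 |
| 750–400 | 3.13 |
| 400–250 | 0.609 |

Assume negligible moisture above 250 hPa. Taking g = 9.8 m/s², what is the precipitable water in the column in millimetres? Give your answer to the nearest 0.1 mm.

Precipitable water is the column-integrated vapour mass per unit area: PW = (1/g) Σ q̄ Δp, with q in kg/kg and Δp in Pa (1 kg/m² of water = 1 mm).
Layer 1005–910 hPa: Δp = 95 hPa = 9500 Pa, q̄ = 0.014 kg/kg → 0.014 × 9500 / 9.8 = 13.57 mm
Layer 910–830 hPa: Δp = 80 hPa = 8000 Pa, q̄ = 0.00909 kg/kg → 0.00909 × 8000 / 9.8 = 7.42 mm
Layer 830–750 hPa: Δp = 80 hPa = 8000 Pa, q̄ = 0.0071 kg/kg → 0.0071 × 8000 / 9.8 = 5.80 mm
Layer 750–400 hPa: Δp = 350 hPa = 35000 Pa, q̄ = 0.00313 kg/kg → 0.00313 × 35000 / 9.8 = 11.18 mm
Layer 400–250 hPa: Δp = 150 hPa = 15000 Pa, q̄ = 0.000609 kg/kg → 0.000609 × 15000 / 9.8 = 0.93 mm
PW = 13.57 + 7.42 + 5.80 + 11.18 + 0.93 = 38.90 ≈ 38.9 mm.

PW ≈ 38.9 mm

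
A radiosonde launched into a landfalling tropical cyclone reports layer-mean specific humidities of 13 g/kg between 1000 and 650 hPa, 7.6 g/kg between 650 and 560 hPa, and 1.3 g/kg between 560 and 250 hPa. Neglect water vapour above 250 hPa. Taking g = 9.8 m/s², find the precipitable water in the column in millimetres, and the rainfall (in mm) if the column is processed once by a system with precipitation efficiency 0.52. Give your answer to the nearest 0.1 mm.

Precipitable water is the column-integrated vapour mass per unit area: PW = (1/g) Σ q̄ Δp, with q in kg/kg and Δp in Pa (1 kg/m² of water = 1 mm).
Layer 1000–650 hPa: Δp = 350 hPa = 35000 Pa, q̄ = 0.013 kg/kg → 0.013 × 35000 / 9.8 = 46.43 mm
Layer 650–560 hPa: Δp = 90 hPa = 9000 Pa, q̄ = 0.0076 kg/kg → 0.0076 × 9000 / 9.8 = 6.98 mm
Layer 560–250 hPa: Δp = 310 hPa = 31000 Pa, q̄ = 0.0013 kg/kg → 0.0013 × 31000 / 9.8 = 4.11 mm
PW = 46.43 + 6.98 + 4.11 = 57.52 ≈ 57.5 mm.
Rainfall = ε × PW = 0.52 × 57.5 = 29.9 mm.

PW ≈ 57.5 mm; rainfall ≈ 29.9 mm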